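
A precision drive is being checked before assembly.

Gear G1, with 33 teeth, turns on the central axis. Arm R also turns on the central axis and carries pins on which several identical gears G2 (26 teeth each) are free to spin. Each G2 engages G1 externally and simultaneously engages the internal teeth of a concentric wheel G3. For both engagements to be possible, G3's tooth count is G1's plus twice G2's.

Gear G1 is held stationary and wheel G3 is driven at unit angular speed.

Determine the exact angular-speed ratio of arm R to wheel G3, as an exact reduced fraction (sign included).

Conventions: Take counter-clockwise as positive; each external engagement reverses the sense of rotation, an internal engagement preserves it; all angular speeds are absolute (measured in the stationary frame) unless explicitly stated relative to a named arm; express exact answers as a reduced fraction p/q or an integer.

topology: planetary set — G1 33T / G2 26T / G3 85T, arm = carrier (Willis)
ring teeth: 33 + 2·26 = 85
33(ω_sun−ω_arm) = −85(ω_ring−ω_arm),  ω_sun = 0, ω_ring = 1
33(0−ω_arm) = −85(1−ω_arm)  ⇒  118·ω_arm = 85  ⇒  ω_arm = 85/118
ω_out/ω_in = 85/118

85/118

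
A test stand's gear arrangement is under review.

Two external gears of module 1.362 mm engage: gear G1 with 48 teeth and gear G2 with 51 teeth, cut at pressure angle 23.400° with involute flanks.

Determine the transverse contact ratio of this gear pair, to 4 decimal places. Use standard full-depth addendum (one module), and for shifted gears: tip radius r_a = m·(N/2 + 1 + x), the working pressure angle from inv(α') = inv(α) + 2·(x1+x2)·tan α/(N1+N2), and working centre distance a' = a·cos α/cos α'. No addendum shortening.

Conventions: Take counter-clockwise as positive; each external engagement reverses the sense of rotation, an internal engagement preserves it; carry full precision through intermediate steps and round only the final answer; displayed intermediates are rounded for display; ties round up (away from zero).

1.5952

recognized (one external pair, fixed centres): single-mesh tooth geometry, m = 1.362, N1 = 48, N2 = 51
base radii: r_b1 = 29.999563, r_b2 = 31.874536
tip radii: r_a1 = 34.050000, r_a2 = 36.093000
no profile shift: α' = α, a' = a
action lengths: √(r_a1²−r_b1²) = 16.106791, √(r_a2²−r_b2²) = 16.932767
base pitch p_b = π·m·cos α = 3.926934
CR = (16.106791 + 16.932767 − 67.419000·sin 23.40000°)/3.926934 = 1.595200
contact ratio ≈ 1.5952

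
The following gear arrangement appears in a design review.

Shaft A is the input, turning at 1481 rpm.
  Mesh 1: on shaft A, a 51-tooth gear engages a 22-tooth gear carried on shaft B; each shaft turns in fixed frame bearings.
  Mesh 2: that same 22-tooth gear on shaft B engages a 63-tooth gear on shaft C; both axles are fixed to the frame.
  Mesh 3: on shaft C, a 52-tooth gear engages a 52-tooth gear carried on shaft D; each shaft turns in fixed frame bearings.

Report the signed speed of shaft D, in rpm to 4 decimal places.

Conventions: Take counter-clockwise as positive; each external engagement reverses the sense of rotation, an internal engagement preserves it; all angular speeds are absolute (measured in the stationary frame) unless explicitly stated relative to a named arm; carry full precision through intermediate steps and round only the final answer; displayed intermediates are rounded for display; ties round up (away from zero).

-1198.9048 rpm

recognized (4 fixed axles, 3 meshes): fixed-axis compound train
mesh 1 [51T→22T]: ω = 1481.0000×51/22 = 3433.2273 rpm, sense flips to −
mesh 2 [22T→63T]: ω = 3433.2273×22/63 = 1198.9048 rpm, sense flips to +
mesh 3 [52T→52T]: ω = 1198.9048×52/52 = 1198.9048 rpm, sense flips to −
signed output speed = -1198.9048 rpm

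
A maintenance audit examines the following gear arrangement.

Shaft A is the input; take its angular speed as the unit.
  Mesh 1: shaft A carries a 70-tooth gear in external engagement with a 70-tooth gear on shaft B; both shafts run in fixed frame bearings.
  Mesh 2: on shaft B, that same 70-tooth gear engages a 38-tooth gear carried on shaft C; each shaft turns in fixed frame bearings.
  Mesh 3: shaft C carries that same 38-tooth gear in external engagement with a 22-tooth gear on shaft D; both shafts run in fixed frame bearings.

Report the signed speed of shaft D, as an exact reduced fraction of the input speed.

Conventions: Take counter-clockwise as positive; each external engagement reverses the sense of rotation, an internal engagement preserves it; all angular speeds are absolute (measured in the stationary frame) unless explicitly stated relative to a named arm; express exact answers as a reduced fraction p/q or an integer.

-35/11

3-mesh fixed-axis compound train (all bearings frame-fixed)
mesh 1 [70T→70T]: |ω|/ω_in = 1×70/70 = 1, sense flips to −
mesh 2 [70T→38T]: |ω|/ω_in = 1×70/38 = 35/19, sense flips to +
mesh 3 [38T→22T]: |ω|/ω_in = (35/19)×38/22 = 35/11, sense flips to −
signed output speed (× input speed) = -35/11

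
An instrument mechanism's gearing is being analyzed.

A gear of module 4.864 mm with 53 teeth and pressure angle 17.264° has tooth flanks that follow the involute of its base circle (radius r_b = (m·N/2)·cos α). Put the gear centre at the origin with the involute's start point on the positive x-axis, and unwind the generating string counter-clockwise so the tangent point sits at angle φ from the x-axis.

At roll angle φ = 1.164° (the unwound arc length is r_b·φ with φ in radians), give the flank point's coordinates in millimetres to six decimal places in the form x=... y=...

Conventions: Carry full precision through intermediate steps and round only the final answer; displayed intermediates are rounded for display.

class = single-mesh tooth geometry [base-circle involute, m = 4.864, 53T]
pitch radius r_p = m·N/2 = 4.864·53/2 = 128.896000
base radius r_b = r_p·cos α = 128.896000·cos 17.264° = 123.088907
roll angle φ = 1.164° = 0.02031563 rad
x = r_b·(cos φ + φ·sin φ) = 123.114306
y = r_b·(sin φ − φ·cos φ) = 0.000344

x=123.114306 y=0.000344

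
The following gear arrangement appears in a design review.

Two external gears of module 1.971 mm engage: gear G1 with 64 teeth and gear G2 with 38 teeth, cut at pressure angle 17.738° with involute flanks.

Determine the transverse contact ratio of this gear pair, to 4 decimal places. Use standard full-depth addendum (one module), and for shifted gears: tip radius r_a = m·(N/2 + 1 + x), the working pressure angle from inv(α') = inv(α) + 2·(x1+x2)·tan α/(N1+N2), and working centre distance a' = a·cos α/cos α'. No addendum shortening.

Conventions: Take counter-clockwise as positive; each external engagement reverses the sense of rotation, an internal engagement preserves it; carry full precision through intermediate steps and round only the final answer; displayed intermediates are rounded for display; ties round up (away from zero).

class = single-mesh tooth geometry [involute pair 64T × 38T, m = 1.971]
base radii: r_b1 = 60.073534, r_b2 = 35.668661
tip radii: r_a1 = 65.043000, r_a2 = 39.420000
no profile shift: α' = α, a' = a
action lengths: √(r_a1²−r_b1²) = 24.935164, √(r_a2²−r_b2²) = 16.783416
base pitch p_b = π·m·cos α = 5.897705
CR = (24.935164 + 16.783416 − 100.521000·sin 17.73800°)/5.897705 = 1.880963
contact ratio ≈ 1.8810

1.8810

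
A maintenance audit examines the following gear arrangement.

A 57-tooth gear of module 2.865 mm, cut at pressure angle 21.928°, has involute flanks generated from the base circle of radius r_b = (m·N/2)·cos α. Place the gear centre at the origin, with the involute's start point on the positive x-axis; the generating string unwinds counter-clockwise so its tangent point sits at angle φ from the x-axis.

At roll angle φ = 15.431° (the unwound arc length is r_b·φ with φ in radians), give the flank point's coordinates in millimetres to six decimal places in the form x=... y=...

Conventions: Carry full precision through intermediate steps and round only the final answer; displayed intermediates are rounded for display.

x=78.442705 y=0.489661

class = single-mesh tooth geometry [base-circle involute, m = 2.865, 57T]
pitch radius r_p = m·N/2 = 2.865·57/2 = 81.652500
base radius r_b = r_p·cos α = 81.652500·cos 21.928° = 75.745257
roll angle φ = 15.431° = 0.26932176 rad
x = r_b·(cos φ + φ·sin φ) = 78.442705
y = r_b·(sin φ − φ·cos φ) = 0.489661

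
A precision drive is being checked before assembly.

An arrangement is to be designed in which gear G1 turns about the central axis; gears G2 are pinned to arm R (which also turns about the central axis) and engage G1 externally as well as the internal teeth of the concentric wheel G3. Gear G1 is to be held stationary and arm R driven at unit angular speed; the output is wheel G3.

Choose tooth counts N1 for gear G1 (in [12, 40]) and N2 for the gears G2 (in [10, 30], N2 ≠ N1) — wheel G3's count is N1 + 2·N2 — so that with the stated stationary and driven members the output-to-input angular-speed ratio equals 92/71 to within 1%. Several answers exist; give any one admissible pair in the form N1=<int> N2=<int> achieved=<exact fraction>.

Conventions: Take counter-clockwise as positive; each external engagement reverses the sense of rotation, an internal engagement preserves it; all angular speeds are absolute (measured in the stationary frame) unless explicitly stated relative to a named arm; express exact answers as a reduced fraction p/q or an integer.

planetary set to be sized for 92/71 (Willis relation)
Willis with ω_sun = 0: ω_ring/ω_arm = (N1+N3)/N3; set equal to 92/71  ⇒  N3/N1 = 1/(92/71 − 1) = 71/21
N3 = N1 + 2·N2  ⇒  N2/N1 = (N3/N1 − 1)/2 = (71/21 − 1)/2 = 25/21
smallest multiple with N1 ≥ 12 and N2 ≥ 10: k = 1  ⇒  N1 = 1·21 = 21, N2 = 1·25 = 25 (N1 ≤ 40, N2 ≤ 30, N2 ≠ N1 ✓), N3 = 21 + 2·25 = 71
check: (N1+N3)/N3 with N1 = 21, N3 = 71 gives 92/71; |achieved − target| = 0 ≤ 23/1775 ✓

N1=21 N2=25 achieved=92/71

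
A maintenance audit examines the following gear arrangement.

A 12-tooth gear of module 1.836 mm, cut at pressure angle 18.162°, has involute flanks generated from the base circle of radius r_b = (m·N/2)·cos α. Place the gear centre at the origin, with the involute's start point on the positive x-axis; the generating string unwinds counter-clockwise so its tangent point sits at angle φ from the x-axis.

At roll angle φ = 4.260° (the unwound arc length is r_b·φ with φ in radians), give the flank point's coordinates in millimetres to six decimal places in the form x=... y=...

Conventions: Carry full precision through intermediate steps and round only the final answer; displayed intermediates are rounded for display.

x=10.496063 y=0.001433

topology: single-mesh involute geometry — m = 1.836, N = 12
pitch radius r_p = m·N/2 = 1.836·12/2 = 11.016000
base radius r_b = r_p·cos α = 11.016000·cos 18.162° = 10.467172
roll angle φ = 4.260° = 0.07435103 rad
x = r_b·(cos φ + φ·sin φ) = 10.496063
y = r_b·(sin φ − φ·cos φ) = 0.001433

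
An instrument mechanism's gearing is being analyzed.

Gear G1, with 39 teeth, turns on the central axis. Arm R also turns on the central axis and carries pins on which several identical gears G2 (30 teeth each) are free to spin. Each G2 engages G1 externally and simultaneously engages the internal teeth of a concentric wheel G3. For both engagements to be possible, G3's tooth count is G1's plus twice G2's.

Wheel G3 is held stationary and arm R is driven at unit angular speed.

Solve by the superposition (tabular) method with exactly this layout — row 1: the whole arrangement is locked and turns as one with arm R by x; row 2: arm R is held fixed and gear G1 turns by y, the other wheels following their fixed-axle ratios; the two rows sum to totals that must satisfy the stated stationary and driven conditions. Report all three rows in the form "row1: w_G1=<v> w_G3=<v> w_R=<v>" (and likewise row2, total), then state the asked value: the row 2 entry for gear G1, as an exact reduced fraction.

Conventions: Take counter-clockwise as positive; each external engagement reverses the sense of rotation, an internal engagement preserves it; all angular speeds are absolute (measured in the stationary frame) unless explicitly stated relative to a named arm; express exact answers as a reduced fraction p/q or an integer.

row1: w_G1=1 w_G3=1 w_R=1
row2: w_G1=33/13 w_G3=-1 w_R=0
total: w_G1=46/13 w_G3=0 w_R=1
asked value: 33/13

recognized (axles ride arm R): planetary set, 39/30/99 teeth
row 1 — lock + rotate with arm: ω_sun = ω_ring = ω_arm = x
row 2: sun turns y, ring = −(39/99)·y, arm 0
boundary: total ω_ring = x − (39/99)·y = 0 and total ω_arm = x = 1  ⇒  y = 33/13, x = 1
row 2 ring = −(39/99)·33/13 = -1
totals (row 1 + row 2): sun 1 + 33/13 = 46/13, ring 1 + (-1) = 0, arm 1 + 0 = 1
asked cell (row2, sun) = 33/13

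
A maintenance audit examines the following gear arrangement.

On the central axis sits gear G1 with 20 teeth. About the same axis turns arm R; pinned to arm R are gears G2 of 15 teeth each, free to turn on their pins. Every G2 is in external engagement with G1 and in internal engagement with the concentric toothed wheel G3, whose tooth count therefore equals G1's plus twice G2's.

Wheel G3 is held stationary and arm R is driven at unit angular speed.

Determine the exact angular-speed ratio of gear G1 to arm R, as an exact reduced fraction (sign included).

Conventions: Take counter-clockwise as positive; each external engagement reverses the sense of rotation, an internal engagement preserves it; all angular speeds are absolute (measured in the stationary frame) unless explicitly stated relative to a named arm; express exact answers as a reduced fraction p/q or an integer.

topology: planetary set — G1 20T / G2 15T / G3 50T, arm = carrier (Willis)
ring teeth: 20 + 2·15 = 50
20(ω_sun−ω_arm) = −50(ω_ring−ω_arm),  ω_ring = 0, ω_arm = 1
ω_sun = 1 − (50/20)(0−1) = 7/2
ω_out/ω_in = 7/2

7/2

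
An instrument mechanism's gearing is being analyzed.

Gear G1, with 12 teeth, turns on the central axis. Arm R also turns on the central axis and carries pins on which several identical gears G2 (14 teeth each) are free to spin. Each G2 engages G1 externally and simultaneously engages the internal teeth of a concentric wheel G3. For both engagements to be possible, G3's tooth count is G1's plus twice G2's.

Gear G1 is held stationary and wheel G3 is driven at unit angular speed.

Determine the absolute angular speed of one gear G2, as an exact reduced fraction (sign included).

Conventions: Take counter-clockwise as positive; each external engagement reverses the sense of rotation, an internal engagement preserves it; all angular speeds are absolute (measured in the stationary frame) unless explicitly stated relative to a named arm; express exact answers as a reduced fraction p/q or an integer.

10/7

planetary set (12T centre, 14T on arm, 40T internal) — Willis relation
ring teeth: 12 + 2·14 = 40
12(ω_sun−ω_arm) = −40(ω_ring−ω_arm),  ω_sun = 0, ω_ring = 1
12(0−ω_arm) = −40(1−ω_arm)  ⇒  52·ω_arm = 40  ⇒  ω_arm = 10/13
sun–planet mesh: 12·(0−10/13) = −14·(ω_p−ω_arm)  ⇒  ω_p−ω_arm = 60/91
ω_p = 10/13 + 60/91 = 10/7
exact speed ratio = 10/7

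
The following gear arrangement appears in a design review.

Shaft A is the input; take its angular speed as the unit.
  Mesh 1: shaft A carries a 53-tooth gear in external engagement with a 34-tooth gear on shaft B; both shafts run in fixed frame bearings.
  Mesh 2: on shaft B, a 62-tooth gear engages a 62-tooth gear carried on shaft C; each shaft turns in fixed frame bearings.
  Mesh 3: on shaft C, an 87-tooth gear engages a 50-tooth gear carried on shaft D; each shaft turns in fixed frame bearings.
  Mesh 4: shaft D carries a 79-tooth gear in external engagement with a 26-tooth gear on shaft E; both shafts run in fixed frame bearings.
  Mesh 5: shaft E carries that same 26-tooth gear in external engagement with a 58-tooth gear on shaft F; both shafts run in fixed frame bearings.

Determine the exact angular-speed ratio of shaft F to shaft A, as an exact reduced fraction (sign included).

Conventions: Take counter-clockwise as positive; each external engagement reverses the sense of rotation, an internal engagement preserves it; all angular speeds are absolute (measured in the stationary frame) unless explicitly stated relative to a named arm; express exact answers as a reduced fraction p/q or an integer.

class = fixed-axis compound train [5 meshes; 5 ratios multiply, 5 sense flips]
mesh 1 [53T→34T]: running ratio 53/34, sense −
mesh 2 [62T→62T]: running ratio 53/34, sense +
mesh 3 [87T→50T]: running ratio 4611/1700, sense −
mesh 4 [79T→26T]: running ratio 364269/44200, sense +
mesh 5 [26T→58T]: running ratio 12561/3400, sense −
ω_out/ω_in = -12561/3400

-12561/3400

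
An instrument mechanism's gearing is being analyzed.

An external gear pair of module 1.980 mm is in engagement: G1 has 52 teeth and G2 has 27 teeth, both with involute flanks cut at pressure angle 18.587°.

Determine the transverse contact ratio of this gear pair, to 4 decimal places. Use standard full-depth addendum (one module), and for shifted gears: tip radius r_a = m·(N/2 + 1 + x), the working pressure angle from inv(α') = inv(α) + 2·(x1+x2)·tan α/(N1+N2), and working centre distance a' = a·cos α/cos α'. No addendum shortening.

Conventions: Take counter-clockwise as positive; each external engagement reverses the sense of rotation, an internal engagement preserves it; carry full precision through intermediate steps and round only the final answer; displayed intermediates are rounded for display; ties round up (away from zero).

1.7667

class = single-mesh tooth geometry [involute pair 52T × 27T, m = 1.980]
base radii: r_b1 = 48.794842, r_b2 = 25.335783
tip radii: r_a1 = 53.460000, r_a2 = 28.710000
no profile shift: α' = α, a' = a
action lengths: √(r_a1²−r_b1²) = 21.841131, √(r_a2²−r_b2²) = 13.504154
base pitch p_b = π·m·cos α = 5.895905
CR = (21.841131 + 13.504154 − 78.210000·sin 18.58700°)/5.895905 = 1.766700
contact ratio ≈ 1.7667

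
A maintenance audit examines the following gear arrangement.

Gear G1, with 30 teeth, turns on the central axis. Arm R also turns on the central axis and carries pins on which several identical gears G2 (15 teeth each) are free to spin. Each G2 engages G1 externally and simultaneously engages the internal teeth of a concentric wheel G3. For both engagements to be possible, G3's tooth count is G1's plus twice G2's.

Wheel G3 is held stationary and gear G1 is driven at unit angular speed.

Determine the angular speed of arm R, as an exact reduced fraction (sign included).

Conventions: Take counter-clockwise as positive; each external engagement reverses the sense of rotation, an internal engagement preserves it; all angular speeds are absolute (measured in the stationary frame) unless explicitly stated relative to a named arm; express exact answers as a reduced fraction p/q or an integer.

topology: planetary set — G1 30T / G2 15T / G3 60T, arm = carrier (Willis)
ring teeth: 30 + 2·15 = 60
30(ω_sun−ω_arm) = −60(ω_ring−ω_arm),  ω_ring = 0, ω_sun = 1
30(1−ω_arm) = −60(0−ω_arm)  ⇒  90·ω_arm = 30  ⇒  ω_arm = 1/3
exact speed ratio = 1/3

1/3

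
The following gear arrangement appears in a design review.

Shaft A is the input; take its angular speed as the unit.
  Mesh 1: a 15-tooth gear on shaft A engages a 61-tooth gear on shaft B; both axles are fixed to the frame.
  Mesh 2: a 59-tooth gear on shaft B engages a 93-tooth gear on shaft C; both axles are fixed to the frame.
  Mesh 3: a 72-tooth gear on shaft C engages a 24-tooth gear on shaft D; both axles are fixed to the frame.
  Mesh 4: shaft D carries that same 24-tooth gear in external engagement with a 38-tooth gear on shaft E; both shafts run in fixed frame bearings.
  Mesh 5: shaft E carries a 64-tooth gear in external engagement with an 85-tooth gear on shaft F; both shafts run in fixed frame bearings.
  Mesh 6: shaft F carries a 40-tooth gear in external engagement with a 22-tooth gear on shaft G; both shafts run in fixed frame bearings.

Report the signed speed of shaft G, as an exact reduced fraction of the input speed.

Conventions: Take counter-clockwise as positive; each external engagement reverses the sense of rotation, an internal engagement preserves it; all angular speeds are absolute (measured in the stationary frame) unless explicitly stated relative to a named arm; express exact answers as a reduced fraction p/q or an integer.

2718720/6718723

6-mesh fixed-axis compound train (all bearings frame-fixed)
mesh 1 [15T→61T]: |ω|/ω_in = 1×15/61 = 15/61, sense flips to −
mesh 2 [59T→93T]: |ω|/ω_in = (15/61)×59/93 = 295/1891, sense flips to +
mesh 3 [72T→24T]: |ω|/ω_in = (295/1891)×72/24 = 885/1891, sense flips to −
mesh 4 [24T→38T]: |ω|/ω_in = (885/1891)×24/38 = 10620/35929, sense flips to +
mesh 5 [64T→85T]: |ω|/ω_in = (10620/35929)×64/85 = 135936/610793, sense flips to −
mesh 6 [40T→22T]: |ω|/ω_in = (135936/610793)×40/22 = 2718720/6718723, sense flips to +
signed output speed (× input speed) = 2718720/6718723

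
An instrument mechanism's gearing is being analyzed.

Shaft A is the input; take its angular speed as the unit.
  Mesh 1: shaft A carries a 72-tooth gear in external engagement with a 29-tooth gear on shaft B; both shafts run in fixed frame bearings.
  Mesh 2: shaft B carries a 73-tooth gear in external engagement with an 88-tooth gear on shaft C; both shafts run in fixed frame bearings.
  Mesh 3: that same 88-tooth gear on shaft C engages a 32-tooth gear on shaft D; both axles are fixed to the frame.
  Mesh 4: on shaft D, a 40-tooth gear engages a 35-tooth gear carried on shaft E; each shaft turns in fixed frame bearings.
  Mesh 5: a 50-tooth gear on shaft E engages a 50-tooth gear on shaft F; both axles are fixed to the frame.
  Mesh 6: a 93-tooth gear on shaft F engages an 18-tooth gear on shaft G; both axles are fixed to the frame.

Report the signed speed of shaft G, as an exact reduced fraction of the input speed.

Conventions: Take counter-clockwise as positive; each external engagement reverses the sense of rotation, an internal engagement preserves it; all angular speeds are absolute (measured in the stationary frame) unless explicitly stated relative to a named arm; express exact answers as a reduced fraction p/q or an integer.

6-mesh fixed-axis compound train (all bearings frame-fixed)
mesh 1 [72T→29T]: |ω|/ω_in = 1×72/29 = 72/29, sense flips to −
mesh 2 [73T→88T]: |ω|/ω_in = (72/29)×73/88 = 657/319, sense flips to +
mesh 3 [88T→32T]: |ω|/ω_in = (657/319)×88/32 = 657/116, sense flips to −
mesh 4 [40T→35T]: |ω|/ω_in = (657/116)×40/35 = 1314/203, sense flips to +
mesh 5 [50T→50T]: |ω|/ω_in = (1314/203)×50/50 = 1314/203, sense flips to −
mesh 6 [93T→18T]: |ω|/ω_in = (1314/203)×93/18 = 6789/203, sense flips to +
signed output speed (× input speed) = 6789/203

6789/203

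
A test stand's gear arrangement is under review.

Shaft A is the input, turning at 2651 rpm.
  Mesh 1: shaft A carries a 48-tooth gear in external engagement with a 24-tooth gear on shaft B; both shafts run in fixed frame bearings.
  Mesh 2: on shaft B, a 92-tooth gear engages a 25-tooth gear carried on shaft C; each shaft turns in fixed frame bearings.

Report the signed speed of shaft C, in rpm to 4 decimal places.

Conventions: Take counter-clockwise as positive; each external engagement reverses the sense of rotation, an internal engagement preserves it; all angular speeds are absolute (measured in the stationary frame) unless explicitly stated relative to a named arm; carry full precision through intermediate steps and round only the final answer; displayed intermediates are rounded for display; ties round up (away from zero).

+19511.3600 rpm

class = fixed-axis compound train [2 meshes; 2 ratios multiply, 2 sense flips]
mesh 1 [48T→24T]: ω = 2651.0000×48/24 = 5302.0000 rpm, sense flips to −
mesh 2 [92T→25T]: ω = 5302.0000×92/25 = 19511.3600 rpm, sense flips to +
signed output speed = +19511.3600 rpm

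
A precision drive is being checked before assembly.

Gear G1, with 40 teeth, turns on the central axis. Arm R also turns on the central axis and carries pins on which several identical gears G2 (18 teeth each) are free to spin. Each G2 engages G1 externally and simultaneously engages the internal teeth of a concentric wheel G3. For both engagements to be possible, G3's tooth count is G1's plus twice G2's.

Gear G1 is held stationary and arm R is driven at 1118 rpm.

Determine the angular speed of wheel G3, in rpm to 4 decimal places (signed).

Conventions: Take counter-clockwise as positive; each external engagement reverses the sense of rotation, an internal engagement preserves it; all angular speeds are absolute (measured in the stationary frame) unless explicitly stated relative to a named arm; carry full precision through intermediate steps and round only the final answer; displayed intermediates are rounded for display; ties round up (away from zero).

+1706.4211 rpm

topology: planetary set — G1 40T / G2 18T / G3 76T, arm = carrier (Willis)
normalise by the input: solve with ω_arm = 1, then scale by 1118 rpm
ring teeth: 40 + 2·18 = 76
40(ω_sun−ω_arm) = −76(ω_ring−ω_arm),  ω_sun = 0, ω_arm = 1
ω_ring = 1 − (40/76)(0−1) = 29/19
scale: ω_ring = 29/19 × 1118 rpm = +1706.4211 rpm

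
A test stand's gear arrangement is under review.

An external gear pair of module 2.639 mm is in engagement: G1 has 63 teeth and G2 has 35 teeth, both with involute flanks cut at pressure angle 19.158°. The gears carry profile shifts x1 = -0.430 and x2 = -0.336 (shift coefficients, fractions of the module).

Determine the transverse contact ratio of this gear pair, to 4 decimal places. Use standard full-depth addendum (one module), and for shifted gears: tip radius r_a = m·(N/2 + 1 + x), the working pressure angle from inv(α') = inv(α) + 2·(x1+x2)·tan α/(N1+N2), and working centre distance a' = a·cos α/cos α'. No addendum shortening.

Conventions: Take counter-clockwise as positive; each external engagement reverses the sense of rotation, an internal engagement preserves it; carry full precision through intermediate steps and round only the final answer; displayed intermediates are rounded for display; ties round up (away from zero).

2.0704

recognized (one external pair, fixed centres): single-mesh tooth geometry, m = 2.639, N1 = 63, N2 = 35
base radii: r_b1 = 78.524610, r_b2 = 43.624783
tip radii: r_a1 = 84.632730, r_a2 = 47.934796
inv(α') = inv(19.158°) + 2·(-0.430-0.336)·tan α/(63+35) = 0.00761392  ⇒  α' = 16.08400°
a' = a·cos α / cos α' = 129.3110·cos 19.158°/cos 16.08400° = 127.125525
action lengths: √(r_a1²−r_b1²) = 31.568729, √(r_a2²−r_b2²) = 19.865119
base pitch p_b = π·m·cos α = 7.831503
CR = (31.568729 + 19.865119 − 127.125525·sin 16.08400°)/7.831503 = 2.070379
contact ratio ≈ 2.0704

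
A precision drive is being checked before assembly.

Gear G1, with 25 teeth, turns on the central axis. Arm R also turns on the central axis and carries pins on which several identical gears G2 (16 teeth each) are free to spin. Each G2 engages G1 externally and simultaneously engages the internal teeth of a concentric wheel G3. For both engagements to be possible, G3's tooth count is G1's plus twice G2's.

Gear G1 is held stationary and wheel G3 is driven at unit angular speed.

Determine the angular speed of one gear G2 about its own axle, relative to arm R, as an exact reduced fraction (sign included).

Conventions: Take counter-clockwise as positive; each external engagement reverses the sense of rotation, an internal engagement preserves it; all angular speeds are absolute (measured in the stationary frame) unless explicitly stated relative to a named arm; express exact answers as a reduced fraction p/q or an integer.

1425/1312

topology: planetary set — G1 25T / G2 16T / G3 57T, arm = carrier (Willis)
ring teeth: 25 + 2·16 = 57
25(ω_sun−ω_arm) = −57(ω_ring−ω_arm),  ω_sun = 0, ω_ring = 1
25(0−ω_arm) = −57(1−ω_arm)  ⇒  82·ω_arm = 57  ⇒  ω_arm = 57/82
sun–planet mesh: 25·(0−57/82) = −16·(ω_p−ω_arm)  ⇒  ω_p−ω_arm = 1425/1312
exact speed ratio = 1425/1312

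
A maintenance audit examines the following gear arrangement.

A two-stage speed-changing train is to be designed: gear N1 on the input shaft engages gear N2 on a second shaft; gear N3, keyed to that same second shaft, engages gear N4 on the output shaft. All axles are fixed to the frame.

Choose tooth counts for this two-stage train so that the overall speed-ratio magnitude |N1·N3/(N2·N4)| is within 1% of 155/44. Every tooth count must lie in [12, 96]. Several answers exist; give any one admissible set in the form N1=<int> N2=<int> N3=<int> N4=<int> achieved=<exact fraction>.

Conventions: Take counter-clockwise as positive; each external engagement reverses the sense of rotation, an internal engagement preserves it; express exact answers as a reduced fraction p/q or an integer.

N1=15 N2=12 N3=62 N4=22 achieved=155/44

2-stage fixed-axis compound train for ratio 155/44
target = 155/44 in lowest terms: an exact hit needs N1·N3 = k·155 and N2·N4 = k·44 for one integer k, every count in [12, 96]; additionally prefer no 1:1 stage (N1 ≠ N2, N3 ≠ N4)
k = 1…5: no 1:1-free in-range split of k·155 and k·44 into factor pairs; take k = 6
k = 6: N1·N3 = 930 = 15·62, N2·N4 = 264 = 12·22
achieved = 15·62/(12·22) = 155/44; |achieved − target| = 0 ≤ 31/880 ✓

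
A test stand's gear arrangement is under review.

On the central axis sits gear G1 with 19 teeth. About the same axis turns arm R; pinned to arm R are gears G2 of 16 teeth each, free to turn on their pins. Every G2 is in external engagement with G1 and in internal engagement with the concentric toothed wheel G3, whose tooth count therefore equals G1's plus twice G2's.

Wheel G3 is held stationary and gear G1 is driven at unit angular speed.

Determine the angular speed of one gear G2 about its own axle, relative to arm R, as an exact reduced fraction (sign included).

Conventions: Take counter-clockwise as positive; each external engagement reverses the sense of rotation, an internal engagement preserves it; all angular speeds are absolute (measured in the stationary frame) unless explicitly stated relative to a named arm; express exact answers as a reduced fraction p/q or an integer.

planetary set (19T centre, 16T on arm, 51T internal) — Willis relation
ring teeth: 19 + 2·16 = 51
19(ω_sun−ω_arm) = −51(ω_ring−ω_arm),  ω_ring = 0, ω_sun = 1
19(1−ω_arm) = −51(0−ω_arm)  ⇒  70·ω_arm = 19  ⇒  ω_arm = 19/70
sun–planet mesh: 19·(1−19/70) = −16·(ω_p−ω_arm)  ⇒  ω_p−ω_arm = -969/1120
exact speed ratio = -969/1120

-969/1120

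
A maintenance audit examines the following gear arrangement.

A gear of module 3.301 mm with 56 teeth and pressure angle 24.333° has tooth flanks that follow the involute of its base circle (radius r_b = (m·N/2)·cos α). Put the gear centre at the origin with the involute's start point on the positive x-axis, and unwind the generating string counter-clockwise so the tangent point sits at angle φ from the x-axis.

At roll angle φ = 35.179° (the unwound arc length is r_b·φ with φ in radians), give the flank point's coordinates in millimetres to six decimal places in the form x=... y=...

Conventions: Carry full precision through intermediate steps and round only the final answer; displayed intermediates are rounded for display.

class = single-mesh tooth geometry [base-circle involute, m = 3.301, 56T]
pitch radius r_p = m·N/2 = 3.301·56/2 = 92.428000
base radius r_b = r_p·cos α = 92.428000·cos 24.333° = 84.217261
roll angle φ = 35.179° = 0.61398938 rad
x = r_b·(cos φ + φ·sin φ) = 98.626458
y = r_b·(sin φ − φ·cos φ) = 6.256063

x=98.626458 y=6.256063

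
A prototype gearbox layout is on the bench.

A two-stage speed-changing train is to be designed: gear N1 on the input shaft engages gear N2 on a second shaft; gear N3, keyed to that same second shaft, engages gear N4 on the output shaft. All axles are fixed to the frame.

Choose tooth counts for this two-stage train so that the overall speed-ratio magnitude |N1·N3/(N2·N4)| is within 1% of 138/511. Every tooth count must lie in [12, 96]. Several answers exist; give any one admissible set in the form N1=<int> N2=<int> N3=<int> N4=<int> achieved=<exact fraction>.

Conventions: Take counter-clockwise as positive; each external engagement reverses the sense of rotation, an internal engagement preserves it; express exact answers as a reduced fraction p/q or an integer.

class = fixed-axis compound train [2-stage, 138/511 wanted]
target = 138/511 in lowest terms: an exact hit needs N1·N3 = k·138 and N2·N4 = k·511 for one integer k, every count in [12, 96]; additionally prefer no 1:1 stage (N1 ≠ N2, N3 ≠ N4)
k = 1: no 1:1-free in-range split of k·138 and k·511 into factor pairs; take k = 2
k = 2: N1·N3 = 276 = 12·23, N2·N4 = 1022 = 14·73
achieved = 12·23/(14·73) = 138/511; |achieved − target| = 0 ≤ 69/25550 ✓

N1=12 N2=14 N3=23 N4=73 achieved=138/511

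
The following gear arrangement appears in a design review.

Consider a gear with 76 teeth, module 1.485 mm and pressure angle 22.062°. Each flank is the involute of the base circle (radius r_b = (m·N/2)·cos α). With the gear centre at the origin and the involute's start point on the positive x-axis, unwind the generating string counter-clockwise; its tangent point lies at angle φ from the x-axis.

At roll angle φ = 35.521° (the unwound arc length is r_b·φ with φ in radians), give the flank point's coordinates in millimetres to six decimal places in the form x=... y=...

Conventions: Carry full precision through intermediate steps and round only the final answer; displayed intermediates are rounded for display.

x=61.403137 y=3.996386

recognized (one wheel, involute flank): single-mesh tooth geometry, m = 1.485, N = 76
pitch radius r_p = m·N/2 = 1.485·76/2 = 56.430000
base radius r_b = r_p·cos α = 56.430000·cos 22.062° = 52.298080
roll angle φ = 35.521° = 0.61995840 rad
x = r_b·(cos φ + φ·sin φ) = 61.403137
y = r_b·(sin φ − φ·cos φ) = 3.996386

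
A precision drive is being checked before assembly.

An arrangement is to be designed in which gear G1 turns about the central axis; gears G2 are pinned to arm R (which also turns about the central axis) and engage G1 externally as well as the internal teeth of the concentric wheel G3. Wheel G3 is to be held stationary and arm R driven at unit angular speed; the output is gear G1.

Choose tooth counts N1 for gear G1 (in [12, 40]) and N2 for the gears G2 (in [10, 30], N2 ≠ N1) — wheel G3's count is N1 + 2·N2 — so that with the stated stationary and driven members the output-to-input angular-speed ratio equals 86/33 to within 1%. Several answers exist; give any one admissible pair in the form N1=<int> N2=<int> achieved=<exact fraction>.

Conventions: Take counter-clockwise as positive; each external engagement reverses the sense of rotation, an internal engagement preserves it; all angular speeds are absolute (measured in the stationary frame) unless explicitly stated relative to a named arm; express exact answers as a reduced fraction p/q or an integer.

design class (target 86/33): planetary set
Willis with ω_ring = 0: ω_sun/ω_arm = (N1+N3)/N1; set equal to 86/33  ⇒  N3/N1 = 86/33 − 1 = 53/33
N3 = N1 + 2·N2  ⇒  N2/N1 = (N3/N1 − 1)/2 = (53/33 − 1)/2 = 10/33
smallest multiple with N1 ≥ 12 and N2 ≥ 10: k = 1  ⇒  N1 = 1·33 = 33, N2 = 1·10 = 10 (N1 ≤ 40, N2 ≤ 30, N2 ≠ N1 ✓), N3 = 33 + 2·10 = 53
check: (N1+N3)/N1 with N1 = 33, N3 = 53 gives 86/33; |achieved − target| = 0 ≤ 43/1650 ✓

N1=33 N2=10 achieved=86/33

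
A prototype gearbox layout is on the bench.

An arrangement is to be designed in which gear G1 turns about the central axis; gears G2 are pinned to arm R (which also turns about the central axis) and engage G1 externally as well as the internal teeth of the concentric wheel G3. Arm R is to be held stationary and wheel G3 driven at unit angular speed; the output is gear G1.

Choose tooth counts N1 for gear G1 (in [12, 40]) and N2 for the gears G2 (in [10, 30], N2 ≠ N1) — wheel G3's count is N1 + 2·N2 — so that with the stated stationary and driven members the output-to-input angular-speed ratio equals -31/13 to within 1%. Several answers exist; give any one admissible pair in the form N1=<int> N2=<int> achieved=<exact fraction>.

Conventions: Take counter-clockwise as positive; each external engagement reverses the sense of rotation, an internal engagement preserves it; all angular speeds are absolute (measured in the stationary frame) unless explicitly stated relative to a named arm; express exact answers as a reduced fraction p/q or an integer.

topology: planetary set — design target -31/13, arm = carrier (Willis)
Willis with ω_arm = 0: ω_sun/ω_ring = −N3/N1; set equal to -31/13  ⇒  N3/N1 = −(-31/13) = 31/13
N3 = N1 + 2·N2  ⇒  N2/N1 = (N3/N1 − 1)/2 = (31/13 − 1)/2 = 9/13
smallest multiple with N1 ≥ 12 and N2 ≥ 10: k = 2  ⇒  N1 = 2·13 = 26, N2 = 2·9 = 18 (N1 ≤ 40, N2 ≤ 30, N2 ≠ N1 ✓), N3 = 26 + 2·18 = 62
check: −N3/N1 with N1 = 26, N3 = 62 gives -31/13; |achieved − target| = 0 ≤ 31/1300 ✓

N1=26 N2=18 achieved=-31/13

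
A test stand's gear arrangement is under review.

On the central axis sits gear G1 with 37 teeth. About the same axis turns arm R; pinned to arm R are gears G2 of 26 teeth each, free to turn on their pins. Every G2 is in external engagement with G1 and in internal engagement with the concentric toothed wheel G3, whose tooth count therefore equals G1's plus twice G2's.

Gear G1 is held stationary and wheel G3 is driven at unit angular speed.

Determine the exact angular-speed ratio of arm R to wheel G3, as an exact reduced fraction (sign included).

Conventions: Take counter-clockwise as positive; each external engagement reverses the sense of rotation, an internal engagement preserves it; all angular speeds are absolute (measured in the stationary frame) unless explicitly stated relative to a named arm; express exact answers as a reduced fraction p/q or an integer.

89/126

planetary set (37T centre, 26T on arm, 89T internal) — Willis relation
ring teeth: 37 + 2·26 = 89
37(ω_sun−ω_arm) = −89(ω_ring−ω_arm),  ω_sun = 0, ω_ring = 1
37(0−ω_arm) = −89(1−ω_arm)  ⇒  126·ω_arm = 89  ⇒  ω_arm = 89/126
ω_out/ω_in = 89/126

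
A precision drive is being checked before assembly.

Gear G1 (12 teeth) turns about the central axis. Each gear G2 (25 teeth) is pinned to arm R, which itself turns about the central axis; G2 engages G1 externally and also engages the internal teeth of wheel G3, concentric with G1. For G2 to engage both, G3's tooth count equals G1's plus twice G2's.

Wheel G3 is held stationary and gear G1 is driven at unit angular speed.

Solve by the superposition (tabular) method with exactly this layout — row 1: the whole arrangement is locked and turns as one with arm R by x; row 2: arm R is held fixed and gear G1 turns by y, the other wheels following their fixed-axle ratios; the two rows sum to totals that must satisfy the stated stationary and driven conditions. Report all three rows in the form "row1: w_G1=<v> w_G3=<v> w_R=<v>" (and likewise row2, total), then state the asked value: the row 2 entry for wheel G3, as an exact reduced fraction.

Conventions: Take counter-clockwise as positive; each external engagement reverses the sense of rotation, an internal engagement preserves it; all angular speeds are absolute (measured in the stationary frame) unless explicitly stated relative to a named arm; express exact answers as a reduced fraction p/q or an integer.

topology: planetary set — G1 12T / G2 25T / G3 62T, arm = carrier (Willis)
row 1 (train locked, turned with arm): all members turn x
row 2 (arm held, sun turns y): ω_ring = −(12/62)·y, ω_arm = 0
boundary: total ω_ring = x − (12/62)·y = 0 and total ω_sun = x + y = 1  ⇒  y = 31/37, x = 6/37
row 2 ring = −(12/62)·31/37 = -6/37
totals (row 1 + row 2): sun 6/37 + 31/37 = 1, ring 6/37 + (-6/37) = 0, arm 6/37 + 0 = 6/37
asked cell (row2, ring) = -6/37

row1: w_G1=6/37 w_G3=6/37 w_R=6/37
row2: w_G1=31/37 w_G3=-6/37 w_R=0
total: w_G1=1 w_G3=0 w_R=6/37
asked value: -6/37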